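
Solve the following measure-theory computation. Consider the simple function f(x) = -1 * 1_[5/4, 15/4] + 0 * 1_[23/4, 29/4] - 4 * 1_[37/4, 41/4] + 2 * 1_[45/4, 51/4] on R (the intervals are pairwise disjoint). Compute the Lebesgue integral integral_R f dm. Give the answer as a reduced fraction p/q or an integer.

For a simple function f = sum_i c_i * 1_{A_i} with disjoint A_i,
  integral f dm = sum_i c_i * m(A_i).
Lengths of the A_i:
  m(A_1) = 15/4 - 5/4 = 5/2.
  m(A_2) = 29/4 - 23/4 = 3/2.
  m(A_3) = 41/4 - 37/4 = 1.
  m(A_4) = 51/4 - 45/4 = 3/2.
Contributions c_i * m(A_i):
  (-1) * (5/2) = -5/2.
  (0) * (3/2) = 0.
  (-4) * (1) = -4.
  (2) * (3/2) = 3.
Total: -5/2 + 0 - 4 + 3 = -7/2.

-7/2


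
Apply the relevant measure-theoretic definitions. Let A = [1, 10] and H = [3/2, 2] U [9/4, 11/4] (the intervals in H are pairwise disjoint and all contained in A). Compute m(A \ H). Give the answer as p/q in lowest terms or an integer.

The ambient interval has length m(A) = 10 - 1 = 9.
Since the holes are disjoint and sit inside A, by finite additivity
  m(H) = sum_i (b_i - a_i), and m(A \ H) = m(A) - m(H).
Computing the hole measures:
  m(H_1) = 2 - 3/2 = 1/2.
  m(H_2) = 11/4 - 9/4 = 1/2.
Summed: m(H) = 1/2 + 1/2 = 1.
So m(A \ H) = 9 - 1 = 8.

8


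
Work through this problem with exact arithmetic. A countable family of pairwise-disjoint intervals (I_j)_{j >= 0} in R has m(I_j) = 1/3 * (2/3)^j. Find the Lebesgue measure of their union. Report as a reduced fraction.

By countable additivity of the Lebesgue measure on pairwise disjoint measurable sets,
  m(union_{j >= 0} I_j) = sum_{j >= 0} m(I_j) = sum_{j >= 0} a * r^j,
  with a = 1/3 and r = 2/3.
Since 0 < r = 2/3 < 1, the geometric series converges:
  sum_{j >= 0} a * r^j = a / (1 - r).
  = 1/3 / (1 - 2/3)
  = 1/3 / (1/3)
  = 1.

1


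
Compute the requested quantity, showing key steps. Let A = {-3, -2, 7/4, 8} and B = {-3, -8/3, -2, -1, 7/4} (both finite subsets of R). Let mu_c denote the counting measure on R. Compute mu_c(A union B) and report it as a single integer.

Counting measure on a finite set equals cardinality. By inclusion-exclusion, |A union B| = |A| + |B| - |A cap B|.
|A| = 4, |B| = 5, |A cap B| = 3.
So mu_c(A union B) = 4 + 5 - 3 = 6.

6


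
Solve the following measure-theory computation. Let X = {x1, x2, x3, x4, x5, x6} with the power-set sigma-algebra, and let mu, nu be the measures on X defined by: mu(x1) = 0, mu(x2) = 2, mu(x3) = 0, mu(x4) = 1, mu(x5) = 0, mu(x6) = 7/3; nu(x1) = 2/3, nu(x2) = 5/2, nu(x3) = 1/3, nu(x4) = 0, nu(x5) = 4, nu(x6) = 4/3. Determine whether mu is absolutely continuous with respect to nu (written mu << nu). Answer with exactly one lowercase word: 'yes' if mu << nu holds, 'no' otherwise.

mu << nu means: every nu-null measurable set is also mu-null; equivalently, for every atom x, if nu({x}) = 0 then mu({x}) = 0.
Checking each atom:
  x1: nu = 2/3 > 0 -> no constraint.
  x2: nu = 5/2 > 0 -> no constraint.
  x3: nu = 1/3 > 0 -> no constraint.
  x4: nu = 0, mu = 1 > 0 -> violates mu << nu.
  x5: nu = 4 > 0 -> no constraint.
  x6: nu = 4/3 > 0 -> no constraint.
The atom(s) x4 violate the condition (nu = 0 but mu > 0). Therefore mu is NOT absolutely continuous w.r.t. nu.

no


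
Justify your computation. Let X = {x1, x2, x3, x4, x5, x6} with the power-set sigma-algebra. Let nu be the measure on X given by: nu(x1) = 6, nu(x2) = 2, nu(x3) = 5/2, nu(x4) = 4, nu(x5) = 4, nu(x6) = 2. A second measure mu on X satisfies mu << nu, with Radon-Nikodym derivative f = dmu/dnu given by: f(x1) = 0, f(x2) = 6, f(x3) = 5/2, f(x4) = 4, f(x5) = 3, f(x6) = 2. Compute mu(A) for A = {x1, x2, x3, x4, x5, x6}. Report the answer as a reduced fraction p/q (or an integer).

By the defining property of the Radon-Nikodym derivative, for every measurable set A,
  mu(A) = integral_A f dnu.
Since nu is a discrete measure concentrated on the atoms of X, the integral over A reduces to the sum
  mu(A) = sum_{x in A} f(x) * nu({x}).
Computing each term:
  x1: f(x1) * nu(x1) = 0 * 6 = 0.
  x2: f(x2) * nu(x2) = 6 * 2 = 12.
  x3: f(x3) * nu(x3) = 5/2 * 5/2 = 25/4.
  x4: f(x4) * nu(x4) = 4 * 4 = 16.
  x5: f(x5) * nu(x5) = 3 * 4 = 12.
  x6: f(x6) * nu(x6) = 2 * 2 = 4.
Summing: mu(A) = 0 + 12 + 25/4 + 16 + 12 + 4 = 201/4.

201/4


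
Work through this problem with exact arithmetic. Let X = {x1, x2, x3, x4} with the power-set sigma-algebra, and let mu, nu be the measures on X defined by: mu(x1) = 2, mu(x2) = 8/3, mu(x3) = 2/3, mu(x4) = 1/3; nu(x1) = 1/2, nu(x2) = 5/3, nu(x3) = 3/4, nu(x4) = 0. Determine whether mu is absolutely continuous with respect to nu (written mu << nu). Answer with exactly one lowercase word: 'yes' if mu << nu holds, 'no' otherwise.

mu << nu means: every nu-null measurable set is also mu-null; equivalently, for every atom x, if nu({x}) = 0 then mu({x}) = 0.
Checking each atom:
  x1: nu = 1/2 > 0 -> no constraint.
  x2: nu = 5/3 > 0 -> no constraint.
  x3: nu = 3/4 > 0 -> no constraint.
  x4: nu = 0, mu = 1/3 > 0 -> violates mu << nu.
The atom(s) x4 violate the condition (nu = 0 but mu > 0). Therefore mu is NOT absolutely continuous w.r.t. nu.

no


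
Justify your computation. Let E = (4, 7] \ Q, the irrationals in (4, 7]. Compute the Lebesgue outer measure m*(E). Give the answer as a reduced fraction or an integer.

The interval I = (4, 7] has m(I) = 7 - 4 = 3 (endpoints are measure-zero, so open/closed/half-open agree). Write I = (I cap Q) u (I \ Q). The rationals in I are countable, so m*(I cap Q) = 0 (cover each rational by intervals whose total length is arbitrarily small). By countable subadditivity m*(I) <= m*(I cap Q) + m*(I \ Q), hence m*(I \ Q) >= m(I) = 3. The reverse inequality m*(I \ Q) <= m*(I) = 3 is trivial since (I \ Q) is a subset of I. Therefore m*(I \ Q) = 3.

3


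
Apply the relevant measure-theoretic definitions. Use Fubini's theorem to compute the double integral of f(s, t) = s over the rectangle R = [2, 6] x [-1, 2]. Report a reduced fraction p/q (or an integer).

f(s, t) is a tensor product of a function of s and a function of t, and both factors are bounded continuous (hence Lebesgue integrable) on the rectangle, so Fubini's theorem applies:
  integral_R f d(m x m) = (integral_a1^b1 s ds) * (integral_a2^b2 1 dt).
Inner integral in s: integral_{2}^{6} s ds = (6^2 - 2^2)/2
  = 16.
Inner integral in t: integral_{-1}^{2} 1 dt = (2^1 - (-1)^1)/1
  = 3.
Product: (16) * (3) = 48.

48


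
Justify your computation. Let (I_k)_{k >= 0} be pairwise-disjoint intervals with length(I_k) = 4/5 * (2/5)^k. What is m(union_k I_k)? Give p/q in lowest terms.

By countable additivity of the Lebesgue measure on pairwise disjoint measurable sets,
  m(union_{k >= 0} I_k) = sum_{k >= 0} m(I_k) = sum_{k >= 0} a * r^k,
  with a = 4/5 and r = 2/5.
Since 0 < r = 2/5 < 1, the geometric series converges:
  sum_{k >= 0} a * r^k = a / (1 - r).
  = 4/5 / (1 - 2/5)
  = 4/5 / (3/5)
  = 4/3.

4/3


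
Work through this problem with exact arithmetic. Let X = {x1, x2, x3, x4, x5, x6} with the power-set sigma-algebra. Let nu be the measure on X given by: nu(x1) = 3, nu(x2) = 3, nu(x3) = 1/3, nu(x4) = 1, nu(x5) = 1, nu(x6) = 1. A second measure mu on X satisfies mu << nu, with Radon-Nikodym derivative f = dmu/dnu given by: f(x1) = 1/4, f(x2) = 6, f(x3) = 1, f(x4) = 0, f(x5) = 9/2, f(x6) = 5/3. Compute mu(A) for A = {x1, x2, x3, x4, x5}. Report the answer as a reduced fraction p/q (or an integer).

By the defining property of the Radon-Nikodym derivative, for every measurable set A,
  mu(A) = integral_A f dnu.
Since nu is a discrete measure concentrated on the atoms of X, the integral over A reduces to the sum
  mu(A) = sum_{x in A} f(x) * nu({x}).
Computing each term:
  x1: f(x1) * nu(x1) = 1/4 * 3 = 3/4.
  x2: f(x2) * nu(x2) = 6 * 3 = 18.
  x3: f(x3) * nu(x3) = 1 * 1/3 = 1/3.
  x4: f(x4) * nu(x4) = 0 * 1 = 0.
  x5: f(x5) * nu(x5) = 9/2 * 1 = 9/2.
Summing: mu(A) = 3/4 + 18 + 1/3 + 0 + 9/2 = 283/12.

283/12


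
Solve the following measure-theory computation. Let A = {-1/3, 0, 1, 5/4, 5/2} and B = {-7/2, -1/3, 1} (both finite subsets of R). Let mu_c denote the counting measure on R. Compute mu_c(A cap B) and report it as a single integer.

Counting measure on a finite set equals cardinality. mu_c(A cap B) = |A cap B| (elements appearing in both).
Enumerating the elements of A that also lie in B gives 2 element(s).
So mu_c(A cap B) = 2.

2


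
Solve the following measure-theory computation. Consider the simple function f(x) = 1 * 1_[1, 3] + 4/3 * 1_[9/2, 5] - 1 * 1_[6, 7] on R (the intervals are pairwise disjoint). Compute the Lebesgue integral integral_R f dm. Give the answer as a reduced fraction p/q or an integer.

For a simple function f = sum_i c_i * 1_{A_i} with disjoint A_i,
  integral f dm = sum_i c_i * m(A_i).
Lengths of the A_i:
  m(A_1) = 3 - 1 = 2.
  m(A_2) = 5 - 9/2 = 1/2.
  m(A_3) = 7 - 6 = 1.
Contributions c_i * m(A_i):
  (1) * (2) = 2.
  (4/3) * (1/2) = 2/3.
  (-1) * (1) = -1.
Total: 2 + 2/3 - 1 = 5/3.

5/3


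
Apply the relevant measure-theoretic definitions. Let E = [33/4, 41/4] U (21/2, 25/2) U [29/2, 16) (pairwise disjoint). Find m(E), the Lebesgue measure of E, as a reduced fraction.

For pairwise disjoint intervals, m(union_i I_i) = sum_i m(I_i),
and m is invariant under swapping open/closed endpoints (single points have measure 0).
So m(E) = sum_i (b_i - a_i).
  I_1 has length 41/4 - 33/4 = 2.
  I_2 has length 25/2 - 21/2 = 2.
  I_3 has length 16 - 29/2 = 3/2.
Summing:
  m(E) = 2 + 2 + 3/2 = 11/2.

11/2


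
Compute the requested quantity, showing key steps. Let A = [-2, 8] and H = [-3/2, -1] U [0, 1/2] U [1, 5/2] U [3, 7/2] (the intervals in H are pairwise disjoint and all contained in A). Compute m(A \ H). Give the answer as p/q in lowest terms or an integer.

The ambient interval has length m(A) = 8 - (-2) = 10.
Since the holes are disjoint and sit inside A, by finite additivity
  m(H) = sum_i (b_i - a_i), and m(A \ H) = m(A) - m(H).
Computing the hole measures:
  m(H_1) = -1 - (-3/2) = 1/2.
  m(H_2) = 1/2 - 0 = 1/2.
  m(H_3) = 5/2 - 1 = 3/2.
  m(H_4) = 7/2 - 3 = 1/2.
Summed: m(H) = 1/2 + 1/2 + 3/2 + 1/2 = 3.
So m(A \ H) = 10 - 3 = 7.

7


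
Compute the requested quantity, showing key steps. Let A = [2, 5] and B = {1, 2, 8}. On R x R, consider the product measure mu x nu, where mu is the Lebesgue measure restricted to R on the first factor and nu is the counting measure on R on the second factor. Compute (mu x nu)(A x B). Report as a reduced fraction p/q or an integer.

For a measurable rectangle A x B, the product measure satisfies
  (mu x nu)(A x B) = mu(A) * nu(B).
  mu(A) = 3.
  nu(B) = 3.
  (mu x nu)(A x B) = 3 * 3 = 9.

9


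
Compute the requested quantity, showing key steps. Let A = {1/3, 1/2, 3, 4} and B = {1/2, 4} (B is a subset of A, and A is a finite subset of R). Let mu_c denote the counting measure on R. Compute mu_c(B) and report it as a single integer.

Counting measure assigns mu_c(E) = |E| (number of elements) when E is finite.
B has 2 element(s), so mu_c(B) = 2.

2


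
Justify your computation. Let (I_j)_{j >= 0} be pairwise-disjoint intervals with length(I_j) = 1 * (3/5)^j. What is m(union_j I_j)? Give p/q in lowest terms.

By countable additivity of the Lebesgue measure on pairwise disjoint measurable sets,
  m(union_{j >= 0} I_j) = sum_{j >= 0} m(I_j) = sum_{j >= 0} a * r^j,
  with a = 1 and r = 3/5.
Since 0 < r = 3/5 < 1, the geometric series converges:
  sum_{j >= 0} a * r^j = a / (1 - r).
  = 1 / (1 - 3/5)
  = 1 / (2/5)
  = 5/2.

5/2


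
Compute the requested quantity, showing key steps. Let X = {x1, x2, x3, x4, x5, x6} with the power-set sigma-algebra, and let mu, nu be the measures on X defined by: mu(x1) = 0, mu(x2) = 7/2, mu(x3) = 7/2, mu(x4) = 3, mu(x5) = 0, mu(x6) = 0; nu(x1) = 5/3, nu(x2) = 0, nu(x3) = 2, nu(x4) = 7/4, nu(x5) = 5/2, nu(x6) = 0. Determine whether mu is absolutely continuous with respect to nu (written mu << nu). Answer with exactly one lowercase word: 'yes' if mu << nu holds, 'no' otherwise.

mu << nu means: every nu-null measurable set is also mu-null; equivalently, for every atom x, if nu({x}) = 0 then mu({x}) = 0.
Checking each atom:
  x1: nu = 5/3 > 0 -> no constraint.
  x2: nu = 0, mu = 7/2 > 0 -> violates mu << nu.
  x3: nu = 2 > 0 -> no constraint.
  x4: nu = 7/4 > 0 -> no constraint.
  x5: nu = 5/2 > 0 -> no constraint.
  x6: nu = 0, mu = 0 -> consistent with mu << nu.
The atom(s) x2 violate the condition (nu = 0 but mu > 0). Therefore mu is NOT absolutely continuous w.r.t. nu.

no


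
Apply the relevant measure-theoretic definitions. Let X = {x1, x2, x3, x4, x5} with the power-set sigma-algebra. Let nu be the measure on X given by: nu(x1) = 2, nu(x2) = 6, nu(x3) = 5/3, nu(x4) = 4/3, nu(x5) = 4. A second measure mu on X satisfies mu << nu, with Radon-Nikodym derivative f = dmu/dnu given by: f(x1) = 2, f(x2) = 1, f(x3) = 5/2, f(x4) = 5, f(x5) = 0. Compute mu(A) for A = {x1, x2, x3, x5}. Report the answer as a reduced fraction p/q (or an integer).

By the defining property of the Radon-Nikodym derivative, for every measurable set A,
  mu(A) = integral_A f dnu.
Since nu is a discrete measure concentrated on the atoms of X, the integral over A reduces to the sum
  mu(A) = sum_{x in A} f(x) * nu({x}).
Computing each term:
  x1: f(x1) * nu(x1) = 2 * 2 = 4.
  x2: f(x2) * nu(x2) = 1 * 6 = 6.
  x3: f(x3) * nu(x3) = 5/2 * 5/3 = 25/6.
  x5: f(x5) * nu(x5) = 0 * 4 = 0.
Summing: mu(A) = 4 + 6 + 25/6 + 0 = 85/6.

85/6


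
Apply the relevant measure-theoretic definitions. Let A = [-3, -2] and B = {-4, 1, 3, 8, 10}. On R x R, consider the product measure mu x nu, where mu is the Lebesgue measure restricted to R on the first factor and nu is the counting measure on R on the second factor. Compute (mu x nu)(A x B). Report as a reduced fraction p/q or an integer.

For a measurable rectangle A x B, the product measure satisfies
  (mu x nu)(A x B) = mu(A) * nu(B).
  mu(A) = 1.
  nu(B) = 5.
  (mu x nu)(A x B) = 1 * 5 = 5.

5


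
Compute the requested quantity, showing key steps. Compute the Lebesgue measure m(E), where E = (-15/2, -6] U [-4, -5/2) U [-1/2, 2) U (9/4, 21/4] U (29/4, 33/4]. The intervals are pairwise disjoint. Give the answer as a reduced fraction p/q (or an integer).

For pairwise disjoint intervals, m(union_i I_i) = sum_i m(I_i),
and m is invariant under swapping open/closed endpoints (single points have measure 0).
So m(E) = sum_i (b_i - a_i).
  I_1 has length -6 - (-15/2) = 3/2.
  I_2 has length -5/2 - (-4) = 3/2.
  I_3 has length 2 - (-1/2) = 5/2.
  I_4 has length 21/4 - 9/4 = 3.
  I_5 has length 33/4 - 29/4 = 1.
Summing:
  m(E) = 3/2 + 3/2 + 5/2 + 3 + 1 = 19/2.

19/2


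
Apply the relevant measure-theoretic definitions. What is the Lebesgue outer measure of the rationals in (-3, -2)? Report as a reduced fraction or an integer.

E = Q cap (-3, -2) is a subset of Q, which is countable. Enumerate Q = {q_1, q_2, ...}; for any eps > 0, cover q_k by the open interval (q_k - eps/2^(k+1), q_k + eps/2^(k+1)), of length eps/2^k. The total cover length is sum_{k>=1} eps/2^k = eps. Hence m*(E) <= m*(Q) <= eps for every eps > 0, and since outer measure is non-negative, m*(E) = 0.

0


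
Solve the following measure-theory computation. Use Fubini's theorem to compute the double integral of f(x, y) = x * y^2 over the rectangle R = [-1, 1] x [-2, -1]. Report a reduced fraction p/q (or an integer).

f(x, y) is a tensor product of a function of x and a function of y, and both factors are bounded continuous (hence Lebesgue integrable) on the rectangle, so Fubini's theorem applies:
  integral_R f d(m x m) = (integral_a1^b1 x dx) * (integral_a2^b2 y^2 dy).
Inner integral in x: integral_{-1}^{1} x dx = (1^2 - (-1)^2)/2
  = 0.
Inner integral in y: integral_{-2}^{-1} y^2 dy = ((-1)^3 - (-2)^3)/3
  = 7/3.
Product: (0) * (7/3) = 0.

0


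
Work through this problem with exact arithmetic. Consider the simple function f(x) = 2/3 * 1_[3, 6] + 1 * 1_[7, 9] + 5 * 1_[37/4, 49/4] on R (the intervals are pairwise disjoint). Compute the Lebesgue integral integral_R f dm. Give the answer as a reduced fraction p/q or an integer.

For a simple function f = sum_i c_i * 1_{A_i} with disjoint A_i,
  integral f dm = sum_i c_i * m(A_i).
Lengths of the A_i:
  m(A_1) = 6 - 3 = 3.
  m(A_2) = 9 - 7 = 2.
  m(A_3) = 49/4 - 37/4 = 3.
Contributions c_i * m(A_i):
  (2/3) * (3) = 2.
  (1) * (2) = 2.
  (5) * (3) = 15.
Total: 2 + 2 + 15 = 19.

19


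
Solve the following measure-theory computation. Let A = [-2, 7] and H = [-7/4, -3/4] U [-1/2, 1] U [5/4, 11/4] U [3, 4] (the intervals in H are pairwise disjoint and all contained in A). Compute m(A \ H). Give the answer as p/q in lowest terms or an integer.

The ambient interval has length m(A) = 7 - (-2) = 9.
Since the holes are disjoint and sit inside A, by finite additivity
  m(H) = sum_i (b_i - a_i), and m(A \ H) = m(A) - m(H).
Computing the hole measures:
  m(H_1) = -3/4 - (-7/4) = 1.
  m(H_2) = 1 - (-1/2) = 3/2.
  m(H_3) = 11/4 - 5/4 = 3/2.
  m(H_4) = 4 - 3 = 1.
Summed: m(H) = 1 + 3/2 + 3/2 + 1 = 5.
So m(A \ H) = 9 - 5 = 4.

4


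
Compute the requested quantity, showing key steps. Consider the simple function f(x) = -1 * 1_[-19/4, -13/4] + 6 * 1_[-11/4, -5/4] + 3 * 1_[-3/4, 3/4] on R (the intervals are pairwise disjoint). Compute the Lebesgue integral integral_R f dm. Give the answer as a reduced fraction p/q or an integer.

For a simple function f = sum_i c_i * 1_{A_i} with disjoint A_i,
  integral f dm = sum_i c_i * m(A_i).
Lengths of the A_i:
  m(A_1) = -13/4 - (-19/4) = 3/2.
  m(A_2) = -5/4 - (-11/4) = 3/2.
  m(A_3) = 3/4 - (-3/4) = 3/2.
Contributions c_i * m(A_i):
  (-1) * (3/2) = -3/2.
  (6) * (3/2) = 9.
  (3) * (3/2) = 9/2.
Total: -3/2 + 9 + 9/2 = 12.

12


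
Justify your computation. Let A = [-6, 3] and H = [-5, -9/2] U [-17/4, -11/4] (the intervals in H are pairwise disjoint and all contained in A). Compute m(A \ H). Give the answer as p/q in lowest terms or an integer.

The ambient interval has length m(A) = 3 - (-6) = 9.
Since the holes are disjoint and sit inside A, by finite additivity
  m(H) = sum_i (b_i - a_i), and m(A \ H) = m(A) - m(H).
Computing the hole measures:
  m(H_1) = -9/2 - (-5) = 1/2.
  m(H_2) = -11/4 - (-17/4) = 3/2.
Summed: m(H) = 1/2 + 3/2 = 2.
So m(A \ H) = 9 - 2 = 7.

7


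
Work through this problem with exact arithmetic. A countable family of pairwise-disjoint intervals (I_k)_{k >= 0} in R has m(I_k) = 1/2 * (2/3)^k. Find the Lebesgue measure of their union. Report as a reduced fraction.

By countable additivity of the Lebesgue measure on pairwise disjoint measurable sets,
  m(union_{k >= 0} I_k) = sum_{k >= 0} m(I_k) = sum_{k >= 0} a * r^k,
  with a = 1/2 and r = 2/3.
Since 0 < r = 2/3 < 1, the geometric series converges:
  sum_{k >= 0} a * r^k = a / (1 - r).
  = 1/2 / (1 - 2/3)
  = 1/2 / (1/3)
  = 3/2.

3/2


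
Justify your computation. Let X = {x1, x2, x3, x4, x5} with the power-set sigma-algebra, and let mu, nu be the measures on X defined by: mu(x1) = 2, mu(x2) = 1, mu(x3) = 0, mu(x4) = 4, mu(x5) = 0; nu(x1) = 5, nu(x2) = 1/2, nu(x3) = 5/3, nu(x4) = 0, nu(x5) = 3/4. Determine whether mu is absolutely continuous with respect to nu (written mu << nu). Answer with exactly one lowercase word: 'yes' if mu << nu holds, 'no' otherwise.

mu << nu means: every nu-null measurable set is also mu-null; equivalently, for every atom x, if nu({x}) = 0 then mu({x}) = 0.
Checking each atom:
  x1: nu = 5 > 0 -> no constraint.
  x2: nu = 1/2 > 0 -> no constraint.
  x3: nu = 5/3 > 0 -> no constraint.
  x4: nu = 0, mu = 4 > 0 -> violates mu << nu.
  x5: nu = 3/4 > 0 -> no constraint.
The atom(s) x4 violate the condition (nu = 0 but mu > 0). Therefore mu is NOT absolutely continuous w.r.t. nu.

no


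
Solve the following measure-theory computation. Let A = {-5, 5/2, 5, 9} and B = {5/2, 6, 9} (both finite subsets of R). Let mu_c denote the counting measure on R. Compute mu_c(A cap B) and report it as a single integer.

Counting measure on a finite set equals cardinality. mu_c(A cap B) = |A cap B| (elements appearing in both).
Enumerating the elements of A that also lie in B gives 2 element(s).
So mu_c(A cap B) = 2.

2


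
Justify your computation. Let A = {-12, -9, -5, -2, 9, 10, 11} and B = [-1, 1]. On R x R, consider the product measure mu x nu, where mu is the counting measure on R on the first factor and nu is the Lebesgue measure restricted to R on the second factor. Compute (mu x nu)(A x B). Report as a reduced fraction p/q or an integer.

For a measurable rectangle A x B, the product measure satisfies
  (mu x nu)(A x B) = mu(A) * nu(B).
  mu(A) = 7.
  nu(B) = 2.
  (mu x nu)(A x B) = 7 * 2 = 14.

14


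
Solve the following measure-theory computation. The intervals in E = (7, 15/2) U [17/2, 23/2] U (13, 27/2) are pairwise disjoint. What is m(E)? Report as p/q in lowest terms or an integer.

For pairwise disjoint intervals, m(union_i I_i) = sum_i m(I_i),
and m is invariant under swapping open/closed endpoints (single points have measure 0).
So m(E) = sum_i (b_i - a_i).
  I_1 has length 15/2 - 7 = 1/2.
  I_2 has length 23/2 - 17/2 = 3.
  I_3 has length 27/2 - 13 = 1/2.
Summing:
  m(E) = 1/2 + 3 + 1/2 = 4.

4


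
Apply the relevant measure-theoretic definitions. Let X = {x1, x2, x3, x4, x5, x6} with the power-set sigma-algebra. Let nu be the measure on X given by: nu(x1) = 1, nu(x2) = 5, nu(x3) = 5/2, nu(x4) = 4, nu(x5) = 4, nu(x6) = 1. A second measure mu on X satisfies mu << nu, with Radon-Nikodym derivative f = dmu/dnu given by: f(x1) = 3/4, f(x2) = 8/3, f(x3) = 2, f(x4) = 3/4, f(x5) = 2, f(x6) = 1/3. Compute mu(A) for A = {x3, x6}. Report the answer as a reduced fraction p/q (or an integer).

By the defining property of the Radon-Nikodym derivative, for every measurable set A,
  mu(A) = integral_A f dnu.
Since nu is a discrete measure concentrated on the atoms of X, the integral over A reduces to the sum
  mu(A) = sum_{x in A} f(x) * nu({x}).
Computing each term:
  x3: f(x3) * nu(x3) = 2 * 5/2 = 5.
  x6: f(x6) * nu(x6) = 1/3 * 1 = 1/3.
Summing: mu(A) = 5 + 1/3 = 16/3.

16/3


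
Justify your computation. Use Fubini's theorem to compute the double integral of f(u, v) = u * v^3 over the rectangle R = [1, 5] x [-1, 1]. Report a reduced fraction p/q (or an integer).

f(u, v) is a tensor product of a function of u and a function of v, and both factors are bounded continuous (hence Lebesgue integrable) on the rectangle, so Fubini's theorem applies:
  integral_R f d(m x m) = (integral_a1^b1 u du) * (integral_a2^b2 v^3 dv).
Inner integral in u: integral_{1}^{5} u du = (5^2 - 1^2)/2
  = 12.
Inner integral in v: integral_{-1}^{1} v^3 dv = (1^4 - (-1)^4)/4
  = 0.
Product: (12) * (0) = 0.

0


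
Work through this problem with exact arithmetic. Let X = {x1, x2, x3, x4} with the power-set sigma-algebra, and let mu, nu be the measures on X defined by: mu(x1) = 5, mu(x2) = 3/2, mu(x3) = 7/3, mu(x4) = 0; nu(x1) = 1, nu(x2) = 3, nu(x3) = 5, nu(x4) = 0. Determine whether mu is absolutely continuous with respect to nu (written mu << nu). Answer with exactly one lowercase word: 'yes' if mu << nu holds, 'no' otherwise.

mu << nu means: every nu-null measurable set is also mu-null; equivalently, for every atom x, if nu({x}) = 0 then mu({x}) = 0.
Checking each atom:
  x1: nu = 1 > 0 -> no constraint.
  x2: nu = 3 > 0 -> no constraint.
  x3: nu = 5 > 0 -> no constraint.
  x4: nu = 0, mu = 0 -> consistent with mu << nu.
No atom violates the condition. Therefore mu << nu.

yes


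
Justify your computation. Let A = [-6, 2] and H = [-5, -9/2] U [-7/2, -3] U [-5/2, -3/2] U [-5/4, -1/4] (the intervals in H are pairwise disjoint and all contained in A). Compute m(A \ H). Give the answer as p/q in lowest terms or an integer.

The ambient interval has length m(A) = 2 - (-6) = 8.
Since the holes are disjoint and sit inside A, by finite additivity
  m(H) = sum_i (b_i - a_i), and m(A \ H) = m(A) - m(H).
Computing the hole measures:
  m(H_1) = -9/2 - (-5) = 1/2.
  m(H_2) = -3 - (-7/2) = 1/2.
  m(H_3) = -3/2 - (-5/2) = 1.
  m(H_4) = -1/4 - (-5/4) = 1.
Summed: m(H) = 1/2 + 1/2 + 1 + 1 = 3.
So m(A \ H) = 8 - 3 = 5.

5


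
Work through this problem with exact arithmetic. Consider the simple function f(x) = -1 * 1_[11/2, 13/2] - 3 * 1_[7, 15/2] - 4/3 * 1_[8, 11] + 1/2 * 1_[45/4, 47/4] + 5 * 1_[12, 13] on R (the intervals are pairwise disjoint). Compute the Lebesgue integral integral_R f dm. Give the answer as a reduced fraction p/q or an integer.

For a simple function f = sum_i c_i * 1_{A_i} with disjoint A_i,
  integral f dm = sum_i c_i * m(A_i).
Lengths of the A_i:
  m(A_1) = 13/2 - 11/2 = 1.
  m(A_2) = 15/2 - 7 = 1/2.
  m(A_3) = 11 - 8 = 3.
  m(A_4) = 47/4 - 45/4 = 1/2.
  m(A_5) = 13 - 12 = 1.
Contributions c_i * m(A_i):
  (-1) * (1) = -1.
  (-3) * (1/2) = -3/2.
  (-4/3) * (3) = -4.
  (1/2) * (1/2) = 1/4.
  (5) * (1) = 5.
Total: -1 - 3/2 - 4 + 1/4 + 5 = -5/4.

-5/4


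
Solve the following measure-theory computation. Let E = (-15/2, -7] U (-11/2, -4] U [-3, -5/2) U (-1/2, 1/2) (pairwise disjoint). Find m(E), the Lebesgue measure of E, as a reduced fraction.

For pairwise disjoint intervals, m(union_i I_i) = sum_i m(I_i),
and m is invariant under swapping open/closed endpoints (single points have measure 0).
So m(E) = sum_i (b_i - a_i).
  I_1 has length -7 - (-15/2) = 1/2.
  I_2 has length -4 - (-11/2) = 3/2.
  I_3 has length -5/2 - (-3) = 1/2.
  I_4 has length 1/2 - (-1/2) = 1.
Summing:
  m(E) = 1/2 + 3/2 + 1/2 + 1 = 7/2.

7/2


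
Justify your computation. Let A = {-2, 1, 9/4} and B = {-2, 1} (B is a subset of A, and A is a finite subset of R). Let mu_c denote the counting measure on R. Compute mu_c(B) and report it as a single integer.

Counting measure assigns mu_c(E) = |E| (number of elements) when E is finite.
B has 2 element(s), so mu_c(B) = 2.

2


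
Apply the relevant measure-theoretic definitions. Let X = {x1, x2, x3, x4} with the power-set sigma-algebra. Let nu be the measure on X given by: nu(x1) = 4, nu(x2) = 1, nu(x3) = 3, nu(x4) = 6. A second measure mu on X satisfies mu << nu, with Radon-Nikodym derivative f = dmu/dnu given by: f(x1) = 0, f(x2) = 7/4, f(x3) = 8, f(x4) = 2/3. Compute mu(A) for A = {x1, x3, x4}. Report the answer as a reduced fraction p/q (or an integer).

By the defining property of the Radon-Nikodym derivative, for every measurable set A,
  mu(A) = integral_A f dnu.
Since nu is a discrete measure concentrated on the atoms of X, the integral over A reduces to the sum
  mu(A) = sum_{x in A} f(x) * nu({x}).
Computing each term:
  x1: f(x1) * nu(x1) = 0 * 4 = 0.
  x3: f(x3) * nu(x3) = 8 * 3 = 24.
  x4: f(x4) * nu(x4) = 2/3 * 6 = 4.
Summing: mu(A) = 0 + 24 + 4 = 28.

28


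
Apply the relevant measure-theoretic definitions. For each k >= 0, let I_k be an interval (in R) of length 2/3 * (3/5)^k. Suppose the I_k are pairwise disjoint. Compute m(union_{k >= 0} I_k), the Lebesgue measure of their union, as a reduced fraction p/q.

By countable additivity of the Lebesgue measure on pairwise disjoint measurable sets,
  m(union_{k >= 0} I_k) = sum_{k >= 0} m(I_k) = sum_{k >= 0} a * r^k,
  with a = 2/3 and r = 3/5.
Since 0 < r = 3/5 < 1, the geometric series converges:
  sum_{k >= 0} a * r^k = a / (1 - r).
  = 2/3 / (1 - 3/5)
  = 2/3 / (2/5)
  = 5/3.

5/3


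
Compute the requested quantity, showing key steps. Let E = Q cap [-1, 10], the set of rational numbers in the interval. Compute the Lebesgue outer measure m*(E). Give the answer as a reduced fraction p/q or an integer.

The set Q cap [-1, 10] is countable (a subset of the countable set Q). Lebesgue outer measure of any countable set is 0: each singleton {q} has m*({q}) = 0, and by countable subadditivity m*(union_k {q_k}) <= sum_k m*({q_k}) = sum_k 0 = 0. The reverse inequality m*(E) >= 0 is automatic. So m*(Q cap [-1, 10]) = 0.

0


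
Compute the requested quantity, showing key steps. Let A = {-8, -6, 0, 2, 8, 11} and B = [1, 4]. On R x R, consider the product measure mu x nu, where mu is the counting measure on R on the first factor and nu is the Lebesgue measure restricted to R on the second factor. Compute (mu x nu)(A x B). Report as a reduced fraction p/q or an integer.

For a measurable rectangle A x B, the product measure satisfies
  (mu x nu)(A x B) = mu(A) * nu(B).
  mu(A) = 6.
  nu(B) = 3.
  (mu x nu)(A x B) = 6 * 3 = 18.

18


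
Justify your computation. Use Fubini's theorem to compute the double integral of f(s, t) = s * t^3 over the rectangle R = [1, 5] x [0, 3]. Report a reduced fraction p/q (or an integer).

f(s, t) is a tensor product of a function of s and a function of t, and both factors are bounded continuous (hence Lebesgue integrable) on the rectangle, so Fubini's theorem applies:
  integral_R f d(m x m) = (integral_a1^b1 s ds) * (integral_a2^b2 t^3 dt).
Inner integral in s: integral_{1}^{5} s ds = (5^2 - 1^2)/2
  = 12.
Inner integral in t: integral_{0}^{3} t^3 dt = (3^4 - 0^4)/4
  = 81/4.
Product: (12) * (81/4) = 243.

243


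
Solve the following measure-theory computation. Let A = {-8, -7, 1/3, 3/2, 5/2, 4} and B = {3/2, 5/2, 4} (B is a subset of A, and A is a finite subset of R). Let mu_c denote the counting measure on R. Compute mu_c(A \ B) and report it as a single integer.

Counting measure assigns mu_c(E) = |E| (number of elements) when E is finite. For B subset A, A \ B is the set of elements of A not in B, so |A \ B| = |A| - |B|.
|A| = 6, |B| = 3, so mu_c(A \ B) = 6 - 3 = 3.

3


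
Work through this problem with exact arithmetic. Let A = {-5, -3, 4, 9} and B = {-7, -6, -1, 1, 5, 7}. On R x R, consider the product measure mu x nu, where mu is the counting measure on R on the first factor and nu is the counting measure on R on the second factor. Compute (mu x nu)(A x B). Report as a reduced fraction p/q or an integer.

For a measurable rectangle A x B, the product measure satisfies
  (mu x nu)(A x B) = mu(A) * nu(B).
  mu(A) = 4.
  nu(B) = 6.
  (mu x nu)(A x B) = 4 * 6 = 24.

24


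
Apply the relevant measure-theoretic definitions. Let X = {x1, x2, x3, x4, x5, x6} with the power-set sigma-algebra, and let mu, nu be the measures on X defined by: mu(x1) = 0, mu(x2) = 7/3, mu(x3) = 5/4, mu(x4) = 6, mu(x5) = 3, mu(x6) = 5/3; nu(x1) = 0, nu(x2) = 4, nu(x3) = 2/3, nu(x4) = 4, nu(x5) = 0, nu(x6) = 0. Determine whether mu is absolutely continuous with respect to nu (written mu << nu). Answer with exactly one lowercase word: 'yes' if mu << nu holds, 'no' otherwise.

mu << nu means: every nu-null measurable set is also mu-null; equivalently, for every atom x, if nu({x}) = 0 then mu({x}) = 0.
Checking each atom:
  x1: nu = 0, mu = 0 -> consistent with mu << nu.
  x2: nu = 4 > 0 -> no constraint.
  x3: nu = 2/3 > 0 -> no constraint.
  x4: nu = 4 > 0 -> no constraint.
  x5: nu = 0, mu = 3 > 0 -> violates mu << nu.
  x6: nu = 0, mu = 5/3 > 0 -> violates mu << nu.
The atom(s) x5, x6 violate the condition (nu = 0 but mu > 0). Therefore mu is NOT absolutely continuous w.r.t. nu.

no


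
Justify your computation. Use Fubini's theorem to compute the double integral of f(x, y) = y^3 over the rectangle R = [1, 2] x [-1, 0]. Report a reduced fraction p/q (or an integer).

f(x, y) is a tensor product of a function of x and a function of y, and both factors are bounded continuous (hence Lebesgue integrable) on the rectangle, so Fubini's theorem applies:
  integral_R f d(m x m) = (integral_a1^b1 1 dx) * (integral_a2^b2 y^3 dy).
Inner integral in x: integral_{1}^{2} 1 dx = (2^1 - 1^1)/1
  = 1.
Inner integral in y: integral_{-1}^{0} y^3 dy = (0^4 - (-1)^4)/4
  = -1/4.
Product: (1) * (-1/4) = -1/4.

-1/4


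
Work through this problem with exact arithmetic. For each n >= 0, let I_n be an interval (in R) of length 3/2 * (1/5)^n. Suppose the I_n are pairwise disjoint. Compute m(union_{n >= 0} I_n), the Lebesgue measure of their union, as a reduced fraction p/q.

By countable additivity of the Lebesgue measure on pairwise disjoint measurable sets,
  m(union_{n >= 0} I_n) = sum_{n >= 0} m(I_n) = sum_{n >= 0} a * r^n,
  with a = 3/2 and r = 1/5.
Since 0 < r = 1/5 < 1, the geometric series converges:
  sum_{n >= 0} a * r^n = a / (1 - r).
  = 3/2 / (1 - 1/5)
  = 3/2 / (4/5)
  = 15/8.

15/8


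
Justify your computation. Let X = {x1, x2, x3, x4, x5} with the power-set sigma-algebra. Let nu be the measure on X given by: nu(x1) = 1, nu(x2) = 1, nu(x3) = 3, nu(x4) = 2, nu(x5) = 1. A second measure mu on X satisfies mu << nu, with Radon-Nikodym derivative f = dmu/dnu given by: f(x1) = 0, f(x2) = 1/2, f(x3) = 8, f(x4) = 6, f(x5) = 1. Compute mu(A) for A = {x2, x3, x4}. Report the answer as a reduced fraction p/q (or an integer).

By the defining property of the Radon-Nikodym derivative, for every measurable set A,
  mu(A) = integral_A f dnu.
Since nu is a discrete measure concentrated on the atoms of X, the integral over A reduces to the sum
  mu(A) = sum_{x in A} f(x) * nu({x}).
Computing each term:
  x2: f(x2) * nu(x2) = 1/2 * 1 = 1/2.
  x3: f(x3) * nu(x3) = 8 * 3 = 24.
  x4: f(x4) * nu(x4) = 6 * 2 = 12.
Summing: mu(A) = 1/2 + 24 + 12 = 73/2.

73/2


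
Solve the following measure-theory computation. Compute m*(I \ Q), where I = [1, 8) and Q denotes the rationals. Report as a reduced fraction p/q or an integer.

The interval I = [1, 8) has m(I) = 8 - 1 = 7 (endpoints are measure-zero, so open/closed/half-open agree). Write I = (I cap Q) u (I \ Q). The rationals in I are countable, so m*(I cap Q) = 0 (cover each rational by intervals whose total length is arbitrarily small). By countable subadditivity m*(I) <= m*(I cap Q) + m*(I \ Q), hence m*(I \ Q) >= m(I) = 7. The reverse inequality m*(I \ Q) <= m*(I) = 7 is trivial since (I \ Q) is a subset of I. Therefore m*(I \ Q) = 7.

7


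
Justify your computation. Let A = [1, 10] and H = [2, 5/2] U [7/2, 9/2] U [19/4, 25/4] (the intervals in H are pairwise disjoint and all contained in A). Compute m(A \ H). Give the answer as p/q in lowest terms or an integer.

The ambient interval has length m(A) = 10 - 1 = 9.
Since the holes are disjoint and sit inside A, by finite additivity
  m(H) = sum_i (b_i - a_i), and m(A \ H) = m(A) - m(H).
Computing the hole measures:
  m(H_1) = 5/2 - 2 = 1/2.
  m(H_2) = 9/2 - 7/2 = 1.
  m(H_3) = 25/4 - 19/4 = 3/2.
Summed: m(H) = 1/2 + 1 + 3/2 = 3.
So m(A \ H) = 9 - 3 = 6.

6


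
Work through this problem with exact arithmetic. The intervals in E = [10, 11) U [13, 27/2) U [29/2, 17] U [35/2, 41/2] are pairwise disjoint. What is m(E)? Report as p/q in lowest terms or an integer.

For pairwise disjoint intervals, m(union_i I_i) = sum_i m(I_i),
and m is invariant under swapping open/closed endpoints (single points have measure 0).
So m(E) = sum_i (b_i - a_i).
  I_1 has length 11 - 10 = 1.
  I_2 has length 27/2 - 13 = 1/2.
  I_3 has length 17 - 29/2 = 5/2.
  I_4 has length 41/2 - 35/2 = 3.
Summing:
  m(E) = 1 + 1/2 + 5/2 + 3 = 7.

7


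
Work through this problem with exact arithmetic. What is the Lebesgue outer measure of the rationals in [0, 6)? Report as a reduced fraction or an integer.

The set Q cap [0, 6) is countable (a subset of the countable set Q). Lebesgue outer measure of any countable set is 0: each singleton {q} has m*({q}) = 0, and by countable subadditivity m*(union_k {q_k}) <= sum_k m*({q_k}) = sum_k 0 = 0. The reverse inequality m*(E) >= 0 is automatic. So m*(Q cap [0, 6)) = 0.

0


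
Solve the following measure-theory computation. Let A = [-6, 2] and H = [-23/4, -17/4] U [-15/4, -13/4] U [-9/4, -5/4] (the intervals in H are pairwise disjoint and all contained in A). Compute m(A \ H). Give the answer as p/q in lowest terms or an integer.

The ambient interval has length m(A) = 2 - (-6) = 8.
Since the holes are disjoint and sit inside A, by finite additivity
  m(H) = sum_i (b_i - a_i), and m(A \ H) = m(A) - m(H).
Computing the hole measures:
  m(H_1) = -17/4 - (-23/4) = 3/2.
  m(H_2) = -13/4 - (-15/4) = 1/2.
  m(H_3) = -5/4 - (-9/4) = 1.
Summed: m(H) = 3/2 + 1/2 + 1 = 3.
So m(A \ H) = 8 - 3 = 5.

5


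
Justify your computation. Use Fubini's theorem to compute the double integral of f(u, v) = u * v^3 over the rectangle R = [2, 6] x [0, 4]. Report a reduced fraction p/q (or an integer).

f(u, v) is a tensor product of a function of u and a function of v, and both factors are bounded continuous (hence Lebesgue integrable) on the rectangle, so Fubini's theorem applies:
  integral_R f d(m x m) = (integral_a1^b1 u du) * (integral_a2^b2 v^3 dv).
Inner integral in u: integral_{2}^{6} u du = (6^2 - 2^2)/2
  = 16.
Inner integral in v: integral_{0}^{4} v^3 dv = (4^4 - 0^4)/4
  = 64.
Product: (16) * (64) = 1024.

1024


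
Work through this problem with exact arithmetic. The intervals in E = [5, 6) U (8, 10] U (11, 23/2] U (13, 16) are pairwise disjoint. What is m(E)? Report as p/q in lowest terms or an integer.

For pairwise disjoint intervals, m(union_i I_i) = sum_i m(I_i),
and m is invariant under swapping open/closed endpoints (single points have measure 0).
So m(E) = sum_i (b_i - a_i).
  I_1 has length 6 - 5 = 1.
  I_2 has length 10 - 8 = 2.
  I_3 has length 23/2 - 11 = 1/2.
  I_4 has length 16 - 13 = 3.
Summing:
  m(E) = 1 + 2 + 1/2 + 3 = 13/2.

13/2


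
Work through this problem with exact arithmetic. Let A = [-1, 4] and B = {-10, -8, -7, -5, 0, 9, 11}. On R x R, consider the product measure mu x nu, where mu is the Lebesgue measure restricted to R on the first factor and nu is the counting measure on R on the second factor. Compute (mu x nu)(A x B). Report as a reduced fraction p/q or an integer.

For a measurable rectangle A x B, the product measure satisfies
  (mu x nu)(A x B) = mu(A) * nu(B).
  mu(A) = 5.
  nu(B) = 7.
  (mu x nu)(A x B) = 5 * 7 = 35.

35


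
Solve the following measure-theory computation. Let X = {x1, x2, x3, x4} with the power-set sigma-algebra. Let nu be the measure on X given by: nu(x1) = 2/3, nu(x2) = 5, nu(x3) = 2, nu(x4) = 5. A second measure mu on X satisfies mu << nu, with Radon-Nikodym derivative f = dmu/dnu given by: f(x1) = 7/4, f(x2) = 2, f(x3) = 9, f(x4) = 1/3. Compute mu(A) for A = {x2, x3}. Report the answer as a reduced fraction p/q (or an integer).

By the defining property of the Radon-Nikodym derivative, for every measurable set A,
  mu(A) = integral_A f dnu.
Since nu is a discrete measure concentrated on the atoms of X, the integral over A reduces to the sum
  mu(A) = sum_{x in A} f(x) * nu({x}).
Computing each term:
  x2: f(x2) * nu(x2) = 2 * 5 = 10.
  x3: f(x3) * nu(x3) = 9 * 2 = 18.
Summing: mu(A) = 10 + 18 = 28.

28


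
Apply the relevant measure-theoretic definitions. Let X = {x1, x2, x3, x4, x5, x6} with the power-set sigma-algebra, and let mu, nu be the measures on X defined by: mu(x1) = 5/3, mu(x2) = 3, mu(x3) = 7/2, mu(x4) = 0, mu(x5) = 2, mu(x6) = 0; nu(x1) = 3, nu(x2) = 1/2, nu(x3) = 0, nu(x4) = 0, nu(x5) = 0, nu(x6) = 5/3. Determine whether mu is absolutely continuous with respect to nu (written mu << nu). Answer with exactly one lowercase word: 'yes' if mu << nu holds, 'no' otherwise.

mu << nu means: every nu-null measurable set is also mu-null; equivalently, for every atom x, if nu({x}) = 0 then mu({x}) = 0.
Checking each atom:
  x1: nu = 3 > 0 -> no constraint.
  x2: nu = 1/2 > 0 -> no constraint.
  x3: nu = 0, mu = 7/2 > 0 -> violates mu << nu.
  x4: nu = 0, mu = 0 -> consistent with mu << nu.
  x5: nu = 0, mu = 2 > 0 -> violates mu << nu.
  x6: nu = 5/3 > 0 -> no constraint.
The atom(s) x3, x5 violate the condition (nu = 0 but mu > 0). Therefore mu is NOT absolutely continuous w.r.t. nu.

no


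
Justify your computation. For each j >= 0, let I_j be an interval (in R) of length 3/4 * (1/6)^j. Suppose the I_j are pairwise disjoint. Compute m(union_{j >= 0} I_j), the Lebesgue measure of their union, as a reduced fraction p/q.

By countable additivity of the Lebesgue measure on pairwise disjoint measurable sets,
  m(union_{j >= 0} I_j) = sum_{j >= 0} m(I_j) = sum_{j >= 0} a * r^j,
  with a = 3/4 and r = 1/6.
Since 0 < r = 1/6 < 1, the geometric series converges:
  sum_{j >= 0} a * r^j = a / (1 - r).
  = 3/4 / (1 - 1/6)
  = 3/4 / (5/6)
  = 9/10.

9/10


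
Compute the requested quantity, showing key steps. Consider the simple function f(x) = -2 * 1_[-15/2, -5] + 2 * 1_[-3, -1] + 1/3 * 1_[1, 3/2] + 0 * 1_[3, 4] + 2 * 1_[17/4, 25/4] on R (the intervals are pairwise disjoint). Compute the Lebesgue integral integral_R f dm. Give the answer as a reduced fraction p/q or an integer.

For a simple function f = sum_i c_i * 1_{A_i} with disjoint A_i,
  integral f dm = sum_i c_i * m(A_i).
Lengths of the A_i:
  m(A_1) = -5 - (-15/2) = 5/2.
  m(A_2) = -1 - (-3) = 2.
  m(A_3) = 3/2 - 1 = 1/2.
  m(A_4) = 4 - 3 = 1.
  m(A_5) = 25/4 - 17/4 = 2.
Contributions c_i * m(A_i):
  (-2) * (5/2) = -5.
  (2) * (2) = 4.
  (1/3) * (1/2) = 1/6.
  (0) * (1) = 0.
  (2) * (2) = 4.
Total: -5 + 4 + 1/6 + 0 + 4 = 19/6.

19/6
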